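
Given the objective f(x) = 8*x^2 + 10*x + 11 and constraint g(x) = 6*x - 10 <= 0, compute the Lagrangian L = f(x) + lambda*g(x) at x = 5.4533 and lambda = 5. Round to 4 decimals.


Step 1: Evaluate f(x).
f(5.4533) = 8*5.4533^2 + 10*5.4533 + 11 = 303.4408
Step 2: Evaluate g(x).
g(5.4533) = 6*5.4533 - 10 = 22.7198
Step 3: Compute Lagrangian.
L = 303.4408 + 5*22.7198 = 417.0398


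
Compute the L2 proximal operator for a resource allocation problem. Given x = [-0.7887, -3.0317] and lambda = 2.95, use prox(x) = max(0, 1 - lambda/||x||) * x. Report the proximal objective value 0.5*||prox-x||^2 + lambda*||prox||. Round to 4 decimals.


Step 1: Compute ||x||.
||x|| = 3.1326
Step 2: Compute scaling factor.
scale = max(0, 1 - 2.95/3.1326) = 0.0583
Step 3: prox(x) = [-0.046, -0.1767]
||prox(x)|| = 0.1826
Step 4: Proximal objective.
0.5*||prox-x||^2 = 4.3513
lambda*||prox|| = 0.5387
Total = 4.89


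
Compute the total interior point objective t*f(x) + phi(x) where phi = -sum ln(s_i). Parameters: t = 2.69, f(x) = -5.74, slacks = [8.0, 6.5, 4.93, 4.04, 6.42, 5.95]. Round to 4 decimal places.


Step 1: Compute log-barrier.
ln values: [2.0794, 1.8718, 1.5953, 1.3962, 1.8594, 1.7834]
phi = -(2.0794 + 1.8718 + 1.5953 + 1.3962 + 1.8594 + 1.7834) = -10.5856
Step 2: Compute augmented objective.
t*f(x) = 2.69*-5.74 = -15.4406
Total = -15.4406 - 10.5856 = -26.0262


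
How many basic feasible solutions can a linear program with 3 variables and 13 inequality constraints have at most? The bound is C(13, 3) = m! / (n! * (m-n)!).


Each vertex corresponds to some choice of n active constraints out of m, so the number of vertices is at most C(m, n) = m! / (n!(m-n)!).
m = 13, n = 3
Numerator: 13 * 12 * 11
Denominator: 3! = 6
C(13, 3) = 286


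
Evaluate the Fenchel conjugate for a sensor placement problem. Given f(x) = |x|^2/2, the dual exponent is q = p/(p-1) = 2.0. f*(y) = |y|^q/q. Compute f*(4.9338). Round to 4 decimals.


The conjugate exponent q satisfies 1/p + 1/q = 1.
p = 2, so q = 2/(2 - 1) = 2.0
|y|^q = 4.9338^2.0 = 24.3424
f*(4.9338) = 24.3424 / 2.0 = 12.1712


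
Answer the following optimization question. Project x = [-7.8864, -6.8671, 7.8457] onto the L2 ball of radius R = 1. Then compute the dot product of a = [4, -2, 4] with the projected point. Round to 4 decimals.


Step 1: Compute ||x|| (intermediates to 6 decimals).
||x|| = sqrt((-7.8864)^2 + (-6.8671)^2 + 7.8457^2) = 13.073155
Step 2: Project.
Since ||x|| > R, scale = R/||x|| = 1/13.073155 = 0.076493, proj(x) = scale * x
proj(x) = [-0.603254, -0.525285, 0.600141]
Step 3: Dot product.
a^T * proj(x) = 4*(-0.603254) - 2*(-0.525285) + 4*0.600141 = 1.0381


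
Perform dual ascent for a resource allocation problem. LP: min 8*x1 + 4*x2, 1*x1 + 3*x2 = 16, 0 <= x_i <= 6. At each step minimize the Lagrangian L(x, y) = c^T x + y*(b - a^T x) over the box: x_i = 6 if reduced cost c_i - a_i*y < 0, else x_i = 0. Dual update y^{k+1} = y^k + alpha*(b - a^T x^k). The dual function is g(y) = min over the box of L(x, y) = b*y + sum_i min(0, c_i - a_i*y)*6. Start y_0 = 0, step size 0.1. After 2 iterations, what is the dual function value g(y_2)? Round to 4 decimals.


Dual ascent for LP: min 8*x1 + 4*x2, 1*x1 + 3*x2 = 16, 0 <= x_i <= 6
Step 1: y^k = 0.0, reduced costs: (8.0, 4.0)
  x^k = (0.0, 0.0), subgradient = b - a^T x = 16.0
  y^{k+1} = 0.0 + 0.1*16.0 = 1.6
Step 2: y^k = 1.6, reduced costs: (6.4, -0.8)
  x^k = (0.0, 6.0), subgradient = b - a^T x = -2.0
  y^{k+1} = 1.6 + 0.1*-2.0 = 1.4
Dual objective at y_2 = 1.4: reduced costs (6.6, -0.2), box minimizer x = (0.0, 6.0)
g(y_2) = b*y + (c1 - a1*y)*x1 + (c2 - a2*y)*x2 = 16*1.4 + 6.6*0.0 + (-0.2)*6.0 = 22.4 + 0.0 - 1.2 = 21.2


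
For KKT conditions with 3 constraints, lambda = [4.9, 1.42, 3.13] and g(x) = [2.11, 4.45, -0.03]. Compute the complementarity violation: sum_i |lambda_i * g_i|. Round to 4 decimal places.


KKT complementary slackness check:
lambda_1 * g_1 = 4.9 * 2.11 = 10.339
lambda_2 * g_2 = 1.42 * 4.45 = 6.319
lambda_3 * g_3 = 3.13 * -0.03 = -0.0939
Total violation = 10.339 + 6.319 + 0.0939 = 16.7519


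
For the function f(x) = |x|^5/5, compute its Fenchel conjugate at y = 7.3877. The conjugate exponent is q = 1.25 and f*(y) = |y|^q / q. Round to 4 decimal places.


The conjugate exponent q satisfies 1/p + 1/q = 1.
p = 5, so q = 5/(5 - 1) = 1.25
|y|^q = 7.3877^1.25 = 12.1797
f*(7.3877) = 12.1797 / 1.25 = 9.7438


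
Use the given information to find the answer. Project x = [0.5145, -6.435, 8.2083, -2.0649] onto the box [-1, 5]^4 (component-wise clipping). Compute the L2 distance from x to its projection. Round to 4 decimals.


Project each component onto [-1, 5].
clip(0.5145) = 0.5145, clip(-6.435) = -1.0, clip(8.2083) = 5.0, clip(-2.0649) = -1.0
Projection = [0.5145, -1.0, 5.0, -1.0]
Squared diffs: [0.0, 29.5392, 10.2932, 1.134]
Distance = sqrt(40.9664) = 6.4005


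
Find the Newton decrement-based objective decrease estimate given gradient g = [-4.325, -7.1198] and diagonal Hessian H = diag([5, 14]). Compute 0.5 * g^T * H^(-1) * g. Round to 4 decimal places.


Step 1: H is diagonal, so H^(-1) * g = [-0.865, -0.5086].
Step 2: g^T H^(-1) g = sum_i g_i^2 / H_ii
  = (-4.325)^2/5 + (-7.1198)^2/14
  = 3.7411 + 3.6208 = 7.362
Step 3: Objective decrease = 0.5 * g^T H^(-1) g = 3.681


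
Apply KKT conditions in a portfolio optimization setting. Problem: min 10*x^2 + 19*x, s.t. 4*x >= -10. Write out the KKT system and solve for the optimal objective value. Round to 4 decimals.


Step 1: Try lambda = 0 (constraint inactive).
Stationarity: 2*10*x + 19 = 0
x* = -19/(2*10) = -0.95
Check constraint: 4*-0.95 = -3.8 >= -10 -- satisfied.
Step 2: Compute optimal value.
f(x*) = 10*(-0.95)^2 + 19*(-0.95) = -9.025


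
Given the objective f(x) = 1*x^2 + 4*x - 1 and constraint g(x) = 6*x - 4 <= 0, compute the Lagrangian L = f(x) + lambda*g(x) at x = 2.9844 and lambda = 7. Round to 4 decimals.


Step 1: Evaluate f(x).
f(2.9844) = 1*2.9844^2 + 4*2.9844 - 1 = 19.8442
Step 2: Evaluate g(x).
g(2.9844) = 6*2.9844 - 4 = 13.9064
Step 3: Compute Lagrangian.
L = 19.8442 + 7*13.9064 = 117.189


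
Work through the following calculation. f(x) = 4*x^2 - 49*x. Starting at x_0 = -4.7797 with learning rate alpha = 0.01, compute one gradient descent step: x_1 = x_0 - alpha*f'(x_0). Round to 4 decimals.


We compute the gradient at x_0 and apply the update.
f'(x) = 8*x - 49
f'(-4.7797) = 8*-4.7797 - 49 = -87.2376
x_1 = -4.7797 - 0.01*-87.2376 = -3.9073


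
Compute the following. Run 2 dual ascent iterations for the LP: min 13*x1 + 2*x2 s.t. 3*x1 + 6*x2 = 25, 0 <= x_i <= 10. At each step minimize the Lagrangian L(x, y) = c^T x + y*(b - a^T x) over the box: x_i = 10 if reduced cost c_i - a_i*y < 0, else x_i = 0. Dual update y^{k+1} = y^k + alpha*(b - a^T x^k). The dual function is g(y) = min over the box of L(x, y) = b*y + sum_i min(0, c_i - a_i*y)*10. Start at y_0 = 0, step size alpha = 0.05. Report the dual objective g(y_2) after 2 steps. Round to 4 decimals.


Dual ascent for LP: min 13*x1 + 2*x2, 3*x1 + 6*x2 = 25, 0 <= x_i <= 10
Step 1: y^k = 0.0, reduced costs: (13.0, 2.0)
  x^k = (0.0, 0.0), subgradient = b - a^T x = 25.0
  y^{k+1} = 0.0 + 0.05*25.0 = 1.25
Step 2: y^k = 1.25, reduced costs: (9.25, -5.5)
  x^k = (0.0, 10.0), subgradient = b - a^T x = -35.0
  y^{k+1} = 1.25 + 0.05*-35.0 = -0.5
Dual objective at y_2 = -0.5: reduced costs (14.5, 5.0), box minimizer x = (0.0, 0.0)
g(y_2) = b*y + (c1 - a1*y)*x1 + (c2 - a2*y)*x2 = 25*(-0.5) + 14.5*0.0 + 5.0*0.0 = -12.5 + 0.0 + 0.0 = -12.5


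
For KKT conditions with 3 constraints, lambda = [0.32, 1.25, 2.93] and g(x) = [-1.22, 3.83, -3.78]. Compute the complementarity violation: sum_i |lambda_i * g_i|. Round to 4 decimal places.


KKT complementary slackness check:
lambda_1 * g_1 = 0.32 * -1.22 = -0.3904
lambda_2 * g_2 = 1.25 * 3.83 = 4.7875
lambda_3 * g_3 = 2.93 * -3.78 = -11.0754
Total violation = 0.3904 + 4.7875 + 11.0754 = 16.2533


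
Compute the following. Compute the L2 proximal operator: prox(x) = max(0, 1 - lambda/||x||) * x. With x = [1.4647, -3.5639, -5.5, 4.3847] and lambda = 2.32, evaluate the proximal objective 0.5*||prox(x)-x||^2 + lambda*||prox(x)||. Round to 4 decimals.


Step 1: Compute ||x||.
||x|| = 8.0201
Step 2: Compute scaling factor.
scale = max(0, 1 - 2.32/8.0201) = 0.7107
Step 3: prox(x) = [1.041, -2.533, -3.909, 3.1163]
||prox(x)|| = 5.7001
Step 4: Proximal objective.
0.5*||prox-x||^2 = 2.6912
lambda*||prox|| = 13.2242
Total = 15.9155


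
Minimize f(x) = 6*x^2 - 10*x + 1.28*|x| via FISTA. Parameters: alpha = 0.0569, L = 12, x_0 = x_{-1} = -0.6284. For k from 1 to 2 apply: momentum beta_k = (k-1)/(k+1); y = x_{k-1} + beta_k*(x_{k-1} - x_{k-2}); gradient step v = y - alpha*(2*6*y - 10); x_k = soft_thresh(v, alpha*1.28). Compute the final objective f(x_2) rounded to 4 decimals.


FISTA on f(x) = 6*x^2 - 10*x + 1.28*|x|
L = 12, alpha = 0.0569
Iteration 1: beta = 0.0, y = -0.6284 + 0.0*(-0.6284 + 0.6284) = -0.6284
  grad(y) = -17.5408, v = y - alpha*grad = 0.3697
  prox(v) = soft_thresh(0.3697, 0.0728) = 0.2968
Iteration 2: beta = 0.3333, y = 0.2968 + 0.3333*(0.2968 + 0.6284) = 0.6053
  grad(y) = -2.737, v = y - alpha*grad = 0.761
  prox(v) = soft_thresh(0.761, 0.0728) = 0.6882
f(x_2) = 6*0.6882^2 - 10*0.6882 + 1.28*|0.6882| = -3.1594


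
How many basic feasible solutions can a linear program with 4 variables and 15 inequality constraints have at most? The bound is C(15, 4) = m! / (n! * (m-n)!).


Each vertex corresponds to some choice of n active constraints out of m, so the number of vertices is at most C(m, n) = m! / (n!(m-n)!).
m = 15, n = 4
Numerator: 15 * 14 * 13 * 12
Denominator: 4! = 24
C(15, 4) = 1365


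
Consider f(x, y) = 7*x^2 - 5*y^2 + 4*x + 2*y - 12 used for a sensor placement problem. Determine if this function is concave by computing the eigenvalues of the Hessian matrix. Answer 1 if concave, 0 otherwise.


The Hessian of f(x,y) = 7*x^2 - 5*y^2 + 4*x + 2*y - 12 is:
H = [[14, 0], [0, -10]]
Trace = 14 - 10 = 4
Determinant = 14*-10 - (0)^2 = -140
Discriminant = (4)^2 - 4*-140 = 576.0
Eigenvalues: lambda_1 = -10.0, lambda_2 = 14.0
The function is not concave.

0


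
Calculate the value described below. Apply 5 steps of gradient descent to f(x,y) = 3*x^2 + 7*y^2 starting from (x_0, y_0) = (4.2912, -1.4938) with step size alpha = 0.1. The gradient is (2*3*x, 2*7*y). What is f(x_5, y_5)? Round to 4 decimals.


Gradient descent on f(x,y) = 3*x^2 + 7*y^2.
Starting point: (4.2912, -1.4938), alpha = 0.1
Step 1: grad_x = 2*3*4.2912 = 25.7472, grad_y = 2*7*-1.4938 = -20.9132
  x_1 = 4.2912 - 0.1*25.7472 = 1.7165
  y_1 = -1.4938 - 0.1*-20.9132 = 0.5975
Step 2: grad_x = 2*3*1.7165 = 10.2989, grad_y = 2*7*0.5975 = 8.3653
  x_2 = 1.7165 - 0.1*10.2989 = 0.6866
  y_2 = 0.5975 - 0.1*8.3653 = -0.239
Step 3: grad_x = 2*3*0.6866 = 4.1196, grad_y = 2*7*-0.239 = -3.3461
  x_3 = 0.6866 - 0.1*4.1196 = 0.2746
  y_3 = -0.239 - 0.1*-3.3461 = 0.0956
Step 4: grad_x = 2*3*0.2746 = 1.6478, grad_y = 2*7*0.0956 = 1.3384
  x_4 = 0.2746 - 0.1*1.6478 = 0.1099
  y_4 = 0.0956 - 0.1*1.3384 = -0.0382
Step 5: grad_x = 2*3*0.1099 = 0.6591, grad_y = 2*7*-0.0382 = -0.5354
  x_5 = 0.1099 - 0.1*0.6591 = 0.0439
  y_5 = -0.0382 - 0.1*-0.5354 = 0.0153
f(0.0439, 0.0153) = 3*0.0439^2 + 7*0.0153^2 = 0.0074


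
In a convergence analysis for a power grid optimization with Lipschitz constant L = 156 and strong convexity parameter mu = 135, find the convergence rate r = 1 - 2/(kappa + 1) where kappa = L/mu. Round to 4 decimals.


Step 1: Compute the condition number.
kappa = L/mu = 156/135 = 1.1556
Step 2: Compute the convergence rate.
r = 1 - 2/(kappa + 1) = 1 - 2*mu/(L + mu) = (L - mu)/(L + mu) = 21/291 = 0.0722


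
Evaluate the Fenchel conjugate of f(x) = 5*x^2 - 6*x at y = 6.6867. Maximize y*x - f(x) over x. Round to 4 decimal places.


f*(y) = sup_x {y*x - a*x^2 - b*x} = sup_x {(y-b)*x - a*x^2}
FOC: (y - b) - 2a*x = 0 => x* = (y - b)/(2a)
x* = (6.6867 + 6)/(2*5) = 1.2687
f*(6.6867) = (y-b)^2/(4a) = (6.6867 + 6)^2/(4*5)
= 160.9524/20 = 8.0476


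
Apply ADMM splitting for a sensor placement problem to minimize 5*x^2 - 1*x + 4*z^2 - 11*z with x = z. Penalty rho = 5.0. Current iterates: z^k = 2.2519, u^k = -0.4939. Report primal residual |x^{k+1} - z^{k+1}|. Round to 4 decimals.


ADMM iteration with rho = 5.0, z^k = 2.2519, u^k = -0.4939
Step 1: x-update.
Minimize 5*x^2 - 1*x + (5.0/2)*(x - 2.2519 - 0.4939)^2
FOC: (2*5 + 5.0)*x = 1 + 5.0*(2.2519 + 0.4939)
x^{k+1} = 0.9819
Step 2: z-update.
Minimize 4*z^2 - 11*z + (5.0/2)*(0.9819 - z - 0.4939)^2
FOC: (2*4 + 5.0)*z = 11 + 5.0*(0.9819 - 0.4939)
z^{k+1} = 1.0339
Step 3: u-update.
u^{k+1} = -0.4939 + 0.9819 - 1.0339 = -0.5458
Step 4: Primal residual = |0.9819 - 1.0339| = 0.0519


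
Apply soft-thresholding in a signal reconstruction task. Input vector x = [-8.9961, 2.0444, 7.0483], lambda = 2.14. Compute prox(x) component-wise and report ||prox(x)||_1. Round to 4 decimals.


Soft-thresholding with lambda = 2.14:
prox(-8.9961) = sign(-8.9961)*max(|-8.9961| - 2.14, 0) = -6.8561
prox(2.0444) = sign(2.0444)*max(|2.0444| - 2.14, 0) = 0.0
prox(7.0483) = sign(7.0483)*max(|7.0483| - 2.14, 0) = 4.9083
prox(x) = [-6.8561, 0.0, 4.9083]
||prox(x)||_1 = 6.8561 + 0.0 + 4.9083 = 11.7644


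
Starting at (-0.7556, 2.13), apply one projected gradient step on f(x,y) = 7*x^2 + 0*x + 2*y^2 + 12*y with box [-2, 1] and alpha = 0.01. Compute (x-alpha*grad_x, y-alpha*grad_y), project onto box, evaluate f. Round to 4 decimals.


Step 1: Compute gradient at (-0.7556, 2.13).
grad_x = 2*7*-0.7556 + 0 = -10.5784
grad_y = 2*2*2.13 + 12 = 20.52
Step 2: Gradient step.
x_raw = -0.7556 - 0.01*-10.5784 = -0.6498
y_raw = 2.13 - 0.01*20.52 = 1.9248
Step 3: Project onto [-2, 1].
x_proj = clip(-0.6498) = -0.6498
y_proj = clip(1.9248) = 1.0
Step 4: Evaluate f.
f(-0.6498, 1.0) = 16.9558


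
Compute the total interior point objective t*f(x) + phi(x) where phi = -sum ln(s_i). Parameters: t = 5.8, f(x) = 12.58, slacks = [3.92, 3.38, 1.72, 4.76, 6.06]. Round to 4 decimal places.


Step 1: Compute log-barrier.
ln values: [1.3661, 1.2179, 0.5423, 1.5602, 1.8017]
phi = -(1.3661 + 1.2179 + 0.5423 + 1.5602 + 1.8017) = -6.4882
Step 2: Compute augmented objective.
t*f(x) = 5.8*12.58 = 72.964
Total = 72.964 - 6.4882 = 66.4758


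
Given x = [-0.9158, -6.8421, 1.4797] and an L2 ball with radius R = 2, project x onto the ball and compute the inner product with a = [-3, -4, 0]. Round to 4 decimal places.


Step 1: Compute ||x|| (intermediates to 6 decimals).
||x|| = sqrt((-0.9158)^2 + (-6.8421)^2 + 1.4797^2) = 7.059925
Step 2: Project.
Since ||x|| > R, scale = R/||x|| = 2/7.059925 = 0.283289, proj(x) = scale * x
proj(x) = [-0.259436, -1.938292, 0.419183]
Step 3: Dot product.
a^T * proj(x) = -3*(-0.259436) - 4*(-1.938292) + 0*0.419183 = 8.5315


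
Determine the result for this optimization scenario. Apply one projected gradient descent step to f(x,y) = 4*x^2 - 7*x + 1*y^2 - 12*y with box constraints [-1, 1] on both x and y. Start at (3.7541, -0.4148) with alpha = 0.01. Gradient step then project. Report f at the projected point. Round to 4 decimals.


Step 1: Compute gradient at (3.7541, -0.4148).
grad_x = 2*4*3.7541 - 7 = 23.0328
grad_y = 2*1*-0.4148 - 12 = -12.8296
Step 2: Gradient step.
x_raw = 3.7541 - 0.01*23.0328 = 3.5238
y_raw = -0.4148 - 0.01*-12.8296 = -0.2865
Step 3: Project onto [-1, 1].
x_proj = clip(3.5238) = 1.0
y_proj = clip(-0.2865) = -0.2865
Step 4: Evaluate f.
f(1.0, -0.2865) = 0.5201


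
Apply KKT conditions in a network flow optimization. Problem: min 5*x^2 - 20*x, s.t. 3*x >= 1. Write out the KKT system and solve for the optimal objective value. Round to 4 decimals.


Step 1: Try lambda = 0 (constraint inactive).
Stationarity: 2*5*x - 20 = 0
x* = 20/(2*5) = 2.0
Check constraint: 3*2.0 = 6.0 >= 1 -- satisfied.
Step 2: Compute optimal value.
f(x*) = 5*2.0^2 - 20*2.0 = -20.0


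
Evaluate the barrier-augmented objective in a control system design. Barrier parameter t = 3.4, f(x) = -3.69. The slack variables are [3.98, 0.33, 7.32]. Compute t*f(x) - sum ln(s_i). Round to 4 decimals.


Step 1: Compute log-barrier.
ln values: [1.3813, -1.1087, 1.9906]
phi = -(1.3813 - 1.1087 + 1.9906) = -2.2632
Step 2: Compute augmented objective.
t*f(x) = 3.4*-3.69 = -12.546
Total = -12.546 - 2.2632 = -14.8092


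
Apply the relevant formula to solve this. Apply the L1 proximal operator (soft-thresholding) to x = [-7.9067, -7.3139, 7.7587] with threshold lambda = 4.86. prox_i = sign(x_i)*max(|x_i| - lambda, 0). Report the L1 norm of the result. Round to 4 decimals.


Soft-thresholding with lambda = 4.86:
prox(-7.9067) = sign(-7.9067)*max(|-7.9067| - 4.86, 0) = -3.0467
prox(-7.3139) = sign(-7.3139)*max(|-7.3139| - 4.86, 0) = -2.4539
prox(7.7587) = sign(7.7587)*max(|7.7587| - 4.86, 0) = 2.8987
prox(x) = [-3.0467, -2.4539, 2.8987]
||prox(x)||_1 = 3.0467 + 2.4539 + 2.8987 = 8.3993


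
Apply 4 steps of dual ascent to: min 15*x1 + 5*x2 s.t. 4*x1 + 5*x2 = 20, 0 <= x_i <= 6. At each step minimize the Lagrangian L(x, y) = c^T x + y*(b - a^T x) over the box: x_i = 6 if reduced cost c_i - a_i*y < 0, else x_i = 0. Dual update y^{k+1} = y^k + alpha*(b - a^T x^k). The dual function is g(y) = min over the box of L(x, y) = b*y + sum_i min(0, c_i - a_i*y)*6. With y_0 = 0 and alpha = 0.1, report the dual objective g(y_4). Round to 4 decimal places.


Dual ascent for LP: min 15*x1 + 5*x2, 4*x1 + 5*x2 = 20, 0 <= x_i <= 6
Step 1: y^k = 0.0, reduced costs: (15.0, 5.0)
  x^k = (0.0, 0.0), subgradient = b - a^T x = 20.0
  y^{k+1} = 0.0 + 0.1*20.0 = 2.0
Step 2: y^k = 2.0, reduced costs: (7.0, -5.0)
  x^k = (0.0, 6.0), subgradient = b - a^T x = -10.0
  y^{k+1} = 2.0 + 0.1*-10.0 = 1.0
Step 3: y^k = 1.0, reduced costs: (11.0, 0.0)
  x^k = (0.0, 0.0), subgradient = b - a^T x = 20.0
  y^{k+1} = 1.0 + 0.1*20.0 = 3.0
Step 4: y^k = 3.0, reduced costs: (3.0, -10.0)
  x^k = (0.0, 6.0), subgradient = b - a^T x = -10.0
  y^{k+1} = 3.0 + 0.1*-10.0 = 2.0
Dual objective at y_4 = 2.0: reduced costs (7.0, -5.0), box minimizer x = (0.0, 6.0)
g(y_4) = b*y + (c1 - a1*y)*x1 + (c2 - a2*y)*x2 = 20*2.0 + 7.0*0.0 + (-5.0)*6.0 = 40.0 + 0.0 - 30.0 = 10.0


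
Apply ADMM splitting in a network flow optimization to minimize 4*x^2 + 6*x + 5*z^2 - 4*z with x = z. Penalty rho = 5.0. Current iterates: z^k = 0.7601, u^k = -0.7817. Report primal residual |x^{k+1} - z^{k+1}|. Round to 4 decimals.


ADMM iteration with rho = 5.0, z^k = 0.7601, u^k = -0.7817
Step 1: x-update.
Minimize 4*x^2 + 6*x + (5.0/2)*(x - 0.7601 - 0.7817)^2
FOC: (2*4 + 5.0)*x = -6 + 5.0*(0.7601 + 0.7817)
x^{k+1} = 0.1315
Step 2: z-update.
Minimize 5*z^2 - 4*z + (5.0/2)*(0.1315 - z - 0.7817)^2
FOC: (2*5 + 5.0)*z = 4 + 5.0*(0.1315 - 0.7817)
z^{k+1} = 0.0499
Step 3: u-update.
u^{k+1} = -0.7817 + 0.1315 - 0.0499 = -0.7002
Step 4: Primal residual = |0.1315 - 0.0499| = 0.0815


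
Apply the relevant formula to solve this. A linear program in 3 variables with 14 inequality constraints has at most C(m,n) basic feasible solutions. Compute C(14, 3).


Each vertex corresponds to some choice of n active constraints out of m, so the number of vertices is at most C(m, n) = m! / (n!(m-n)!).
m = 14, n = 3
Numerator: 14 * 13 * 12
Denominator: 3! = 6
C(14, 3) = 364


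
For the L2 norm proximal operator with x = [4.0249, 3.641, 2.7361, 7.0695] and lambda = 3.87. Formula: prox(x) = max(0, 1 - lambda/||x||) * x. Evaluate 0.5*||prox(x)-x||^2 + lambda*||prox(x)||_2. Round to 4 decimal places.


Step 1: Compute ||x||.
||x|| = 9.3231
Step 2: Compute scaling factor.
scale = max(0, 1 - 3.87/9.3231) = 0.5849
Step 3: prox(x) = [2.3542, 2.1296, 1.6004, 4.135]
||prox(x)|| = 5.4531
Step 4: Proximal objective.
0.5*||prox-x||^2 = 7.4885
lambda*||prox|| = 21.1035
Total = 28.5921


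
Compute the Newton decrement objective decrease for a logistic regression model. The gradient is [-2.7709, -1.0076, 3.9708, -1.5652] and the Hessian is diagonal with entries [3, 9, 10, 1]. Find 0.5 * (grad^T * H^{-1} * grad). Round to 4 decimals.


Step 1: H is diagonal, so H^(-1) * g = [-0.9236, -0.112, 0.3971, -1.5652].
Step 2: g^T H^(-1) g = sum_i g_i^2 / H_ii
  = (-2.7709)^2/3 + (-1.0076)^2/9 + (3.9708)^2/10 + (-1.5652)^2/1
  = 2.5593 + 0.1128 + 1.5767 + 2.4499 = 6.6987
Step 3: Objective decrease = 0.5 * g^T H^(-1) g = 3.3493


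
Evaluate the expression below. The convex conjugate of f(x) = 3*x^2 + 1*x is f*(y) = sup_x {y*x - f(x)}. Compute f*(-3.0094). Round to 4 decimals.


f*(y) = sup_x {y*x - a*x^2 - b*x} = sup_x {(y-b)*x - a*x^2}
FOC: (y - b) - 2a*x = 0 => x* = (y - b)/(2a)
x* = (-3.0094 - 1)/(2*3) = -0.6682
f*(-3.0094) = (y-b)^2/(4a) = (-3.0094 - 1)^2/(4*3)
= 16.0753/12 = 1.3396


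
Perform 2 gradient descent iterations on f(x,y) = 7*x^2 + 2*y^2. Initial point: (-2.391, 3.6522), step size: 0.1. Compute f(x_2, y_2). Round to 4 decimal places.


Gradient descent on f(x,y) = 7*x^2 + 2*y^2.
Starting point: (-2.391, 3.6522), alpha = 0.1
Step 1: grad_x = 2*7*-2.391 = -33.474, grad_y = 2*2*3.6522 = 14.6088
  x_1 = -2.391 - 0.1*-33.474 = 0.9564
  y_1 = 3.6522 - 0.1*14.6088 = 2.1913
Step 2: grad_x = 2*7*0.9564 = 13.3896, grad_y = 2*2*2.1913 = 8.7653
  x_2 = 0.9564 - 0.1*13.3896 = -0.3826
  y_2 = 2.1913 - 0.1*8.7653 = 1.3148
f(-0.3826, 1.3148) = 7*(-0.3826)^2 + 2*1.3148^2 = 4.4818


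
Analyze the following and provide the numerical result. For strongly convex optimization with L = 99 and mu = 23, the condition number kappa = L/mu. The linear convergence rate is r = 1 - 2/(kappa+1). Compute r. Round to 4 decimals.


Step 1: Compute the condition number.
kappa = L/mu = 99/23 = 4.3043
Step 2: Compute the convergence rate.
r = 1 - 2/(kappa + 1) = 1 - 2*mu/(L + mu) = (L - mu)/(L + mu) = 76/122 = 0.623


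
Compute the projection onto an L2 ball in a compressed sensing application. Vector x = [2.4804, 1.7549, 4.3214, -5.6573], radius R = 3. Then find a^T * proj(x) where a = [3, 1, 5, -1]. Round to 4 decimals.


Step 1: Compute ||x|| (intermediates to 6 decimals).
||x|| = sqrt(2.4804^2 + 1.7549^2 + 4.3214^2 + (-5.6573)^2) = 7.740258
Step 2: Project.
Since ||x|| > R, scale = R/||x|| = 3/7.740258 = 0.387584, proj(x) = scale * x
proj(x) = [0.961363, 0.680171, 1.674905, -2.192679]
Step 3: Dot product.
a^T * proj(x) = 3*0.961363 + 1*0.680171 + 5*1.674905 - 1*(-2.192679) = 14.1315


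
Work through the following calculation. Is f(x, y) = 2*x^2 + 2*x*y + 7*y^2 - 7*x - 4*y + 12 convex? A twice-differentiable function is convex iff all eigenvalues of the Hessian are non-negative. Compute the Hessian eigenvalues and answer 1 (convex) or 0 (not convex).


The Hessian of f(x,y) = 2*x^2 + 2*x*y + 7*y^2 - 7*x - 4*y + 12 is:
H = [[4, 2], [2, 14]]
Trace = 4 + 14 = 18
Determinant = 4*14 - (2)^2 = 52
Discriminant = (18)^2 - 4*52 = 116.0
Eigenvalues: lambda_1 = 3.6148, lambda_2 = 14.3852
The function is convex.

1


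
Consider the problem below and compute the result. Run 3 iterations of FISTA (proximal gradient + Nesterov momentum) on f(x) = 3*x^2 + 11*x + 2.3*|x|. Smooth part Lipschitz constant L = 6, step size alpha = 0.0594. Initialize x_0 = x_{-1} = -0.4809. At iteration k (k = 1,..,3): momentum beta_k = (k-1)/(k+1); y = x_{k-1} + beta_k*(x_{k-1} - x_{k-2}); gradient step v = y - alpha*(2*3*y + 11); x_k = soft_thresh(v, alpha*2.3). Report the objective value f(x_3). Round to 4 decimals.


FISTA on f(x) = 3*x^2 + 11*x + 2.3*|x|
L = 6, alpha = 0.0594
Iteration 1: beta = 0.0, y = -0.4809 + 0.0*(-0.4809 + 0.4809) = -0.4809
  grad(y) = 8.1146, v = y - alpha*grad = -0.9629
  prox(v) = soft_thresh(-0.9629, 0.1366) = -0.8263
Iteration 2: beta = 0.3333, y = -0.8263 + 0.3333*(-0.8263 + 0.4809) = -0.9414
  grad(y) = 5.3515, v = y - alpha*grad = -1.2593
  prox(v) = soft_thresh(-1.2593, 0.1366) = -1.1227
Iteration 3: beta = 0.5, y = -1.1227 + 0.5*(-1.1227 + 0.8263) = -1.2709
  grad(y) = 3.3748, v = y - alpha*grad = -1.4713
  prox(v) = soft_thresh(-1.4713, 0.1366) = -1.3347
f(x_3) = 3*(-1.3347)^2 + 11*(-1.3347) + 2.3*|-1.3347| = -6.2676


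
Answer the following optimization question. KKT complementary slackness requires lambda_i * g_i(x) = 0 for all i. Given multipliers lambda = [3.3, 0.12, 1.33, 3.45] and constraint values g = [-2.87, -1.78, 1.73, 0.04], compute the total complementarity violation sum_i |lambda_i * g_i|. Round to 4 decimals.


KKT complementary slackness check:
lambda_1 * g_1 = 3.3 * -2.87 = -9.471
lambda_2 * g_2 = 0.12 * -1.78 = -0.2136
lambda_3 * g_3 = 1.33 * 1.73 = 2.3009
lambda_4 * g_4 = 3.45 * 0.04 = 0.138
Total violation = 9.471 + 0.2136 + 2.3009 + 0.138 = 12.1235


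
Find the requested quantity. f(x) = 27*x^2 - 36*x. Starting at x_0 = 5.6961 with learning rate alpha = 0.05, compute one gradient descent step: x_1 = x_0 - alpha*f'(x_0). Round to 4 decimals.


We compute the gradient at x_0 and apply the update.
f'(x) = 54*x - 36
f'(5.6961) = 54*5.6961 - 36 = 271.5894
x_1 = 5.6961 - 0.05*271.5894 = -7.8834


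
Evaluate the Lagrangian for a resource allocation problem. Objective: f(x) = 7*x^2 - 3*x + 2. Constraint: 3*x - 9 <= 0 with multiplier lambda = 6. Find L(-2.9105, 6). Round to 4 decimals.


Step 1: Evaluate f(x).
f(-2.9105) = 7*(-2.9105)^2 - 3*(-2.9105) + 2 = 70.0286
Step 2: Evaluate g(x).
g(-2.9105) = 3*-2.9105 - 9 = -17.7315
Step 3: Compute Lagrangian.
L = 70.0286 + 6*-17.7315 = -36.3604


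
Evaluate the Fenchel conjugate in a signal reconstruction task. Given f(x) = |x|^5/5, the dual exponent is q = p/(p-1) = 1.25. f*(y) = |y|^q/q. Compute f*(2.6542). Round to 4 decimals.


The conjugate exponent q satisfies 1/p + 1/q = 1.
p = 5, so q = 5/(5 - 1) = 1.25
|y|^q = 2.6542^1.25 = 3.3878
f*(2.6542) = 3.3878 / 1.25 = 2.7102


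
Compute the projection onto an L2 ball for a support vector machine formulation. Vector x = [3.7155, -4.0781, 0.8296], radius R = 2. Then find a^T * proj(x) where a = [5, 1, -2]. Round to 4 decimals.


Step 1: Compute ||x|| (intermediates to 6 decimals).
||x|| = sqrt(3.7155^2 + (-4.0781)^2 + 0.8296^2) = 5.578896
Step 2: Project.
Since ||x|| > R, scale = R/||x|| = 2/5.578896 = 0.358494, proj(x) = scale * x
proj(x) = [1.331984, -1.461974, 0.297407]
Step 3: Dot product.
a^T * proj(x) = 5*1.331984 + 1*(-1.461974) - 2*0.297407 = 4.6031


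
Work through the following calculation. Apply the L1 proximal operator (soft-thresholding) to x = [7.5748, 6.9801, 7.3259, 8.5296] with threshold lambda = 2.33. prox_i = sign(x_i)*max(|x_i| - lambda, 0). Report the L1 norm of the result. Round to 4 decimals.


Soft-thresholding with lambda = 2.33:
prox(7.5748) = sign(7.5748)*max(|7.5748| - 2.33, 0) = 5.2448
prox(6.9801) = sign(6.9801)*max(|6.9801| - 2.33, 0) = 4.6501
prox(7.3259) = sign(7.3259)*max(|7.3259| - 2.33, 0) = 4.9959
prox(8.5296) = sign(8.5296)*max(|8.5296| - 2.33, 0) = 6.1996
prox(x) = [5.2448, 4.6501, 4.9959, 6.1996]
||prox(x)||_1 = 5.2448 + 4.6501 + 4.9959 + 6.1996 = 21.0904


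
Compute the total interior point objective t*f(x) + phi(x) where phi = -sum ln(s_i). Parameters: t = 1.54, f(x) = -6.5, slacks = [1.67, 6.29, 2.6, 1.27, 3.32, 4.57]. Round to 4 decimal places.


Step 1: Compute log-barrier.
ln values: [0.5128, 1.839, 0.9555, 0.239, 1.2, 1.5195]
phi = -(0.5128 + 1.839 + 0.9555 + 0.239 + 1.2 + 1.5195) = -6.2658
Step 2: Compute augmented objective.
t*f(x) = 1.54*-6.5 = -10.01
Total = -10.01 - 6.2658 = -16.2758


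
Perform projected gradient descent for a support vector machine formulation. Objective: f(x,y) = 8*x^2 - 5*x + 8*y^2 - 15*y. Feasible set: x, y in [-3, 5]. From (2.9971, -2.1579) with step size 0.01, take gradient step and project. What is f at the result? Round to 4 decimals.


Step 1: Compute gradient at (2.9971, -2.1579).
grad_x = 2*8*2.9971 - 5 = 42.9536
grad_y = 2*8*-2.1579 - 15 = -49.5264
Step 2: Gradient step.
x_raw = 2.9971 - 0.01*42.9536 = 2.5676
y_raw = -2.1579 - 0.01*-49.5264 = -1.6626
Step 3: Project onto [-3, 5].
x_proj = clip(2.5676) = 2.5676
y_proj = clip(-1.6626) = -1.6626
Step 4: Evaluate f.
f(2.5676, -1.6626) = 86.9557


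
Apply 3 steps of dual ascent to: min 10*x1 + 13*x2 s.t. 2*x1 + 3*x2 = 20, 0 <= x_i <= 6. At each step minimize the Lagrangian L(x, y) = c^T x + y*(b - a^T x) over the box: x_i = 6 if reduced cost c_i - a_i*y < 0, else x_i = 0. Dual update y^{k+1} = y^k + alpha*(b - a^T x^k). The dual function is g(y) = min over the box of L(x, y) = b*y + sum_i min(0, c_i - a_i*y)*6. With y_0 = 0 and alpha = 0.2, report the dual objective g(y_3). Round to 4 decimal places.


Dual ascent for LP: min 10*x1 + 13*x2, 2*x1 + 3*x2 = 20, 0 <= x_i <= 6
Step 1: y^k = 0.0, reduced costs: (10.0, 13.0)
  x^k = (0.0, 0.0), subgradient = b - a^T x = 20.0
  y^{k+1} = 0.0 + 0.2*20.0 = 4.0
Step 2: y^k = 4.0, reduced costs: (2.0, 1.0)
  x^k = (0.0, 0.0), subgradient = b - a^T x = 20.0
  y^{k+1} = 4.0 + 0.2*20.0 = 8.0
Step 3: y^k = 8.0, reduced costs: (-6.0, -11.0)
  x^k = (6.0, 6.0), subgradient = b - a^T x = -10.0
  y^{k+1} = 8.0 + 0.2*-10.0 = 6.0
Dual objective at y_3 = 6.0: reduced costs (-2.0, -5.0), box minimizer x = (6.0, 6.0)
g(y_3) = b*y + (c1 - a1*y)*x1 + (c2 - a2*y)*x2 = 20*6.0 + (-2.0)*6.0 + (-5.0)*6.0 = 120.0 - 12.0 - 30.0 = 78.0


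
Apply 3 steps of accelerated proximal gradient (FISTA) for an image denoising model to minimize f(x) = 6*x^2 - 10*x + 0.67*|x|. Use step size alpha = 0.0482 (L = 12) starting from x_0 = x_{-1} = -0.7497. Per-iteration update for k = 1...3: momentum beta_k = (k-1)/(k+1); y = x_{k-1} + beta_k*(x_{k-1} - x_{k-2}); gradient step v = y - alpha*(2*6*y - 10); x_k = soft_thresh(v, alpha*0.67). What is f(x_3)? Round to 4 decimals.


FISTA on f(x) = 6*x^2 - 10*x + 0.67*|x|
L = 12, alpha = 0.0482
Iteration 1: beta = 0.0, y = -0.7497 + 0.0*(-0.7497 + 0.7497) = -0.7497
  grad(y) = -18.9964, v = y - alpha*grad = 0.1659
  prox(v) = soft_thresh(0.1659, 0.0323) = 0.1336
Iteration 2: beta = 0.3333, y = 0.1336 + 0.3333*(0.1336 + 0.7497) = 0.4281
  grad(y) = -4.8631, v = y - alpha*grad = 0.6625
  prox(v) = soft_thresh(0.6625, 0.0323) = 0.6302
Iteration 3: beta = 0.5, y = 0.6302 + 0.5*(0.6302 - 0.1336) = 0.8785
  grad(y) = 0.5415, v = y - alpha*grad = 0.8524
  prox(v) = soft_thresh(0.8524, 0.0323) = 0.8201
f(x_3) = 6*0.8201^2 - 10*0.8201 + 0.67*|0.8201| = -3.6162


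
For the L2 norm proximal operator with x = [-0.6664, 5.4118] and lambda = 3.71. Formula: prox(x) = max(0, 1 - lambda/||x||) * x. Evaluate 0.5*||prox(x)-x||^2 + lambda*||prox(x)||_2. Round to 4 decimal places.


Step 1: Compute ||x||.
||x|| = 5.4527
Step 2: Compute scaling factor.
scale = max(0, 1 - 3.71/5.4527) = 0.3196
Step 3: prox(x) = [-0.213, 1.7296]
||prox(x)|| = 1.7427
Step 4: Proximal objective.
0.5*||prox-x||^2 = 6.8821
lambda*||prox|| = 6.4654
Total = 13.3474


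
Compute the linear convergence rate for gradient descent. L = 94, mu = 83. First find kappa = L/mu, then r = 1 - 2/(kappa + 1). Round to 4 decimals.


Step 1: Compute the condition number.
kappa = L/mu = 94/83 = 1.1325
Step 2: Compute the convergence rate.
r = 1 - 2/(kappa + 1) = 1 - 2*mu/(L + mu) = (L - mu)/(L + mu) = 11/177 = 0.0621


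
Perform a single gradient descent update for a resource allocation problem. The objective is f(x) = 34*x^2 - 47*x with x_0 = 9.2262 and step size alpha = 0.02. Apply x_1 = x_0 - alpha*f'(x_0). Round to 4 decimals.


We compute the gradient at x_0 and apply the update.
f'(x) = 68*x - 47
f'(9.2262) = 68*9.2262 - 47 = 580.3816
x_1 = 9.2262 - 0.02*580.3816 = -2.3814


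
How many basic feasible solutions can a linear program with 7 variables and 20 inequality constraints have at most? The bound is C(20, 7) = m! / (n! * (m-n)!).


Each vertex corresponds to some choice of n active constraints out of m, so the number of vertices is at most C(m, n) = m! / (n!(m-n)!).
m = 20, n = 7
Numerator: 20 * 19 * 18 * 17 * 16 * 15 * 14
Denominator: 7! = 5040
C(20, 7) = 77520


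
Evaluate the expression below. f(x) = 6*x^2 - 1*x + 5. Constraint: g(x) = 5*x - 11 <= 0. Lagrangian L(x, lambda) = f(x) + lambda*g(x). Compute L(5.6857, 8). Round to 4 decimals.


Step 1: Evaluate f(x).
f(5.6857) = 6*5.6857^2 - 1*5.6857 + 5 = 193.2774
Step 2: Evaluate g(x).
g(5.6857) = 5*5.6857 - 11 = 17.4285
Step 3: Compute Lagrangian.
L = 193.2774 + 8*17.4285 = 332.7054


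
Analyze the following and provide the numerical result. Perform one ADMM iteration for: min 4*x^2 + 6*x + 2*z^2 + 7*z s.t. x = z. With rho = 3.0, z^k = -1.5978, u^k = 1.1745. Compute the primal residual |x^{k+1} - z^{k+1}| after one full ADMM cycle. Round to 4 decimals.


ADMM iteration with rho = 3.0, z^k = -1.5978, u^k = 1.1745
Step 1: x-update.
Minimize 4*x^2 + 6*x + (3.0/2)*(x + 1.5978 + 1.1745)^2
FOC: (2*4 + 3.0)*x = -6 + 3.0*(-1.5978 - 1.1745)
x^{k+1} = -1.3015
Step 2: z-update.
Minimize 2*z^2 + 7*z + (3.0/2)*(-1.3015 - z + 1.1745)^2
FOC: (2*2 + 3.0)*z = -7 + 3.0*(-1.3015 + 1.1745)
z^{k+1} = -1.0544
Step 3: u-update.
u^{k+1} = 1.1745 - 1.3015 + 1.0544 = 0.9274
Step 4: Primal residual = |-1.3015 + 1.0544| = 0.2471


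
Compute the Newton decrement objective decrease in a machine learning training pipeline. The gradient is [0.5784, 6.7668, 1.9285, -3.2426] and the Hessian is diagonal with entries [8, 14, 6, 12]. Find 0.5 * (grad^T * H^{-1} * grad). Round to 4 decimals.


Step 1: H is diagonal, so H^(-1) * g = [0.0723, 0.4833, 0.3214, -0.2702].
Step 2: g^T H^(-1) g = sum_i g_i^2 / H_ii
  = (0.5784)^2/8 + (6.7668)^2/14 + (1.9285)^2/6 + (-3.2426)^2/12
  = 0.0418 + 3.2707 + 0.6199 + 0.8762 = 4.8086
Step 3: Objective decrease = 0.5 * g^T H^(-1) g = 2.4043


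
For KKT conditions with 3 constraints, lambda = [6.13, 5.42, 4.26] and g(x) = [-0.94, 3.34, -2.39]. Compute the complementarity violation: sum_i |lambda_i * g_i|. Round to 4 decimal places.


KKT complementary slackness check:
lambda_1 * g_1 = 6.13 * -0.94 = -5.7622
lambda_2 * g_2 = 5.42 * 3.34 = 18.1028
lambda_3 * g_3 = 4.26 * -2.39 = -10.1814
Total violation = 5.7622 + 18.1028 + 10.1814 = 34.0464


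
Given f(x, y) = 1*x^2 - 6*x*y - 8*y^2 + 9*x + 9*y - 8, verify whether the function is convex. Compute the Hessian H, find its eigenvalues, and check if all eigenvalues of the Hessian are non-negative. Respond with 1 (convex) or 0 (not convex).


The Hessian of f(x,y) = 1*x^2 - 6*x*y - 8*y^2 + 9*x + 9*y - 8 is:
H = [[2, -6], [-6, -16]]
Trace = 2 - 16 = -14
Determinant = 2*-16 - (-6)^2 = -68
Discriminant = (-14)^2 - 4*-68 = 468.0
Eigenvalues: lambda_1 = -17.8167, lambda_2 = 3.8167
The function is not convex.

0


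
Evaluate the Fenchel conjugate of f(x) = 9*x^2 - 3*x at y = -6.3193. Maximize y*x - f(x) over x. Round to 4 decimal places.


f*(y) = sup_x {y*x - a*x^2 - b*x} = sup_x {(y-b)*x - a*x^2}
FOC: (y - b) - 2a*x = 0 => x* = (y - b)/(2a)
x* = (-6.3193 + 3)/(2*9) = -0.1844
f*(-6.3193) = (y-b)^2/(4a) = (-6.3193 + 3)^2/(4*9)
= 11.0178/36 = 0.306


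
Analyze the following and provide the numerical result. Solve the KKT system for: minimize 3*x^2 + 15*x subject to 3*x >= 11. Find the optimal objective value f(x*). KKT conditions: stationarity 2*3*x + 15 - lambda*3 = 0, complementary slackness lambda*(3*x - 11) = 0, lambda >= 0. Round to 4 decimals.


Step 1: Try lambda = 0 (constraint inactive).
x_unc = -15/(2*3) = -2.5
Check: 3*-2.5 = -7.5 < 11 -- violated!
Step 2: Constraint must be active: 3*x = 11
x* = 11/3 = 3.6667 (rounded; the exact value 11/3 is used below)
lambda = (2*3*(11/3) + 15)/3 = 12.3333
Step 3: Compute optimal value.
f(x*) = 3*(11/3)^2 + 15*(11/3) = 95.3333


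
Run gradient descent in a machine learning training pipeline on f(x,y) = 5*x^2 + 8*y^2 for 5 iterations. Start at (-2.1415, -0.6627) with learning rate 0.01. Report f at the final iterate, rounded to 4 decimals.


Gradient descent on f(x,y) = 5*x^2 + 8*y^2.
Starting point: (-2.1415, -0.6627), alpha = 0.01
Step 1: grad_x = 2*5*-2.1415 = -21.415, grad_y = 2*8*-0.6627 = -10.6032
  x_1 = -2.1415 - 0.01*-21.415 = -1.9274
  y_1 = -0.6627 - 0.01*-10.6032 = -0.5567
Step 2: grad_x = 2*5*-1.9274 = -19.2735, grad_y = 2*8*-0.5567 = -8.9067
  x_2 = -1.9274 - 0.01*-19.2735 = -1.7346
  y_2 = -0.5567 - 0.01*-8.9067 = -0.4676
Step 3: grad_x = 2*5*-1.7346 = -17.3462, grad_y = 2*8*-0.4676 = -7.4816
  x_3 = -1.7346 - 0.01*-17.3462 = -1.5612
  y_3 = -0.4676 - 0.01*-7.4816 = -0.3928
Step 4: grad_x = 2*5*-1.5612 = -15.6115, grad_y = 2*8*-0.3928 = -6.2846
  x_4 = -1.5612 - 0.01*-15.6115 = -1.405
  y_4 = -0.3928 - 0.01*-6.2846 = -0.3299
Step 5: grad_x = 2*5*-1.405 = -14.0504, grad_y = 2*8*-0.3299 = -5.279
  x_5 = -1.405 - 0.01*-14.0504 = -1.2645
  y_5 = -0.3299 - 0.01*-5.279 = -0.2771
f(-1.2645, -0.2771) = 5*(-1.2645)^2 + 8*(-0.2771)^2 = 8.6097


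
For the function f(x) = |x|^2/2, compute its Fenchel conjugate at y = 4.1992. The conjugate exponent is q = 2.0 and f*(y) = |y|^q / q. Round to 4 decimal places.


The conjugate exponent q satisfies 1/p + 1/q = 1.
p = 2, so q = 2/(2 - 1) = 2.0
|y|^q = 4.1992^2.0 = 17.6333
f*(4.1992) = 17.6333 / 2.0 = 8.8166


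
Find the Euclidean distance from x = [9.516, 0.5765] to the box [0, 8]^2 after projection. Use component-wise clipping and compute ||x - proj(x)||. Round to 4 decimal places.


Project each component onto [0, 8].
clip(9.516) = 8.0, clip(0.5765) = 0.5765
Projection = [8.0, 0.5765]
Squared diffs: [2.2983, 0.0]
Distance = sqrt(2.2983) = 1.516


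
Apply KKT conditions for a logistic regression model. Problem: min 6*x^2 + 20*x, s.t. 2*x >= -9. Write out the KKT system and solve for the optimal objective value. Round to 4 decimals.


Step 1: Try lambda = 0 (constraint inactive).
Stationarity: 2*6*x + 20 = 0
x* = -20/(2*6) = -5/3 = -1.6667 (rounded; the exact value -5/3 is used below)
Check constraint: 2*-1.6667 = -3.3334 >= -9 -- satisfied.
Step 2: Compute optimal value.
f(x*) = 6*(-5/3)^2 + 20*(-5/3) = -16.6667


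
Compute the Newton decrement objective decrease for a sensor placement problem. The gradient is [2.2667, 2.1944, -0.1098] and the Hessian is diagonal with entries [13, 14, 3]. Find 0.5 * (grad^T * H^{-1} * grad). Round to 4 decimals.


Step 1: H is diagonal, so H^(-1) * g = [0.1744, 0.1567, -0.0366].
Step 2: g^T H^(-1) g = sum_i g_i^2 / H_ii
  = (2.2667)^2/13 + (2.1944)^2/14 + (-0.1098)^2/3
  = 0.3952 + 0.344 + 0.004 = 0.7432
Step 3: Objective decrease = 0.5 * g^T H^(-1) g = 0.3716


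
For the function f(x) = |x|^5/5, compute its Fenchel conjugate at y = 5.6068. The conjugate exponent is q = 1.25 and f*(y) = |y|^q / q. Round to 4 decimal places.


The conjugate exponent q satisfies 1/p + 1/q = 1.
p = 5, so q = 5/(5 - 1) = 1.25
|y|^q = 5.6068^1.25 = 8.6277
f*(5.6068) = 8.6277 / 1.25 = 6.9021


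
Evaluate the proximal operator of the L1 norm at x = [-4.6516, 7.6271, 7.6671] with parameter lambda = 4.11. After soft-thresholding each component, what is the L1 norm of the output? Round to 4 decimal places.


Soft-thresholding with lambda = 4.11:
prox(-4.6516) = sign(-4.6516)*max(|-4.6516| - 4.11, 0) = -0.5416
prox(7.6271) = sign(7.6271)*max(|7.6271| - 4.11, 0) = 3.5171
prox(7.6671) = sign(7.6671)*max(|7.6671| - 4.11, 0) = 3.5571
prox(x) = [-0.5416, 3.5171, 3.5571]
||prox(x)||_1 = 0.5416 + 3.5171 + 3.5571 = 7.6158


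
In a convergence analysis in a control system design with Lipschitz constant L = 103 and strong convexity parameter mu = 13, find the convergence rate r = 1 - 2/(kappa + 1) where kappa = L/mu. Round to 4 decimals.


Step 1: Compute the condition number.
kappa = L/mu = 103/13 = 7.9231
Step 2: Compute the convergence rate.
r = 1 - 2/(kappa + 1) = 1 - 2*mu/(L + mu) = (L - mu)/(L + mu) = 90/116 = 0.7759


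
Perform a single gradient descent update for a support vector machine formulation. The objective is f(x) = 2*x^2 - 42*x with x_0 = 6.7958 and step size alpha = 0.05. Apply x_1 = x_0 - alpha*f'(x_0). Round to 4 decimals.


We compute the gradient at x_0 and apply the update.
f'(x) = 4*x - 42
f'(6.7958) = 4*6.7958 - 42 = -14.8168
x_1 = 6.7958 - 0.05*-14.8168 = 7.5366


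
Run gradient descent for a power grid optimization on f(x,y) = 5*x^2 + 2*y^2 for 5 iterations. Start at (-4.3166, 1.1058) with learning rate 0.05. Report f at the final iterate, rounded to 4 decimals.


Gradient descent on f(x,y) = 5*x^2 + 2*y^2.
Starting point: (-4.3166, 1.1058), alpha = 0.05
Step 1: grad_x = 2*5*-4.3166 = -43.166, grad_y = 2*2*1.1058 = 4.4232
  x_1 = -4.3166 - 0.05*-43.166 = -2.1583
  y_1 = 1.1058 - 0.05*4.4232 = 0.8846
Step 2: grad_x = 2*5*-2.1583 = -21.583, grad_y = 2*2*0.8846 = 3.5386
  x_2 = -2.1583 - 0.05*-21.583 = -1.0792
  y_2 = 0.8846 - 0.05*3.5386 = 0.7077
Step 3: grad_x = 2*5*-1.0792 = -10.7915, grad_y = 2*2*0.7077 = 2.8308
  x_3 = -1.0792 - 0.05*-10.7915 = -0.5396
  y_3 = 0.7077 - 0.05*2.8308 = 0.5662
Step 4: grad_x = 2*5*-0.5396 = -5.3958, grad_y = 2*2*0.5662 = 2.2647
  x_4 = -0.5396 - 0.05*-5.3958 = -0.2698
  y_4 = 0.5662 - 0.05*2.2647 = 0.4529
Step 5: grad_x = 2*5*-0.2698 = -2.6979, grad_y = 2*2*0.4529 = 1.8117
  x_5 = -0.2698 - 0.05*-2.6979 = -0.1349
  y_5 = 0.4529 - 0.05*1.8117 = 0.3623
f(-0.1349, 0.3623) = 5*(-0.1349)^2 + 2*0.3623^2 = 0.3536
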